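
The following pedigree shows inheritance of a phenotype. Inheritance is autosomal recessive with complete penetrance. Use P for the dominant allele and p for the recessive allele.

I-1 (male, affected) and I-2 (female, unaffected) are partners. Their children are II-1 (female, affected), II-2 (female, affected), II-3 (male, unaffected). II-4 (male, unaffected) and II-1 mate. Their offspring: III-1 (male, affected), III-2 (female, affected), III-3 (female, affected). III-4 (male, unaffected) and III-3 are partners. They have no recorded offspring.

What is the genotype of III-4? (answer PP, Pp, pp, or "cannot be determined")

III-4's phenotype allows PP or Pp, and no parent or child forces a single allele at both positions; consistent genotype assignments exist with III-4 as PP or Pp.

cannot be determined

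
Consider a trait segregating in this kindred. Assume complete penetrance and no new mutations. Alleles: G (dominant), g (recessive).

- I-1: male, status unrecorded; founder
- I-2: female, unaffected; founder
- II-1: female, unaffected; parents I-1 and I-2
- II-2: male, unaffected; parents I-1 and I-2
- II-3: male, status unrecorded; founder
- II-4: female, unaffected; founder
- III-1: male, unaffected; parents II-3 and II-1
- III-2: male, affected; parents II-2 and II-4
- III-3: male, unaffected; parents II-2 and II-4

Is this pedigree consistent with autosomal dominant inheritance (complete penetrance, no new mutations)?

Under autosomal dominant, III-2 (affected, male) cannot arise from II-2 (unaffected) × II-4 (unaffected).

No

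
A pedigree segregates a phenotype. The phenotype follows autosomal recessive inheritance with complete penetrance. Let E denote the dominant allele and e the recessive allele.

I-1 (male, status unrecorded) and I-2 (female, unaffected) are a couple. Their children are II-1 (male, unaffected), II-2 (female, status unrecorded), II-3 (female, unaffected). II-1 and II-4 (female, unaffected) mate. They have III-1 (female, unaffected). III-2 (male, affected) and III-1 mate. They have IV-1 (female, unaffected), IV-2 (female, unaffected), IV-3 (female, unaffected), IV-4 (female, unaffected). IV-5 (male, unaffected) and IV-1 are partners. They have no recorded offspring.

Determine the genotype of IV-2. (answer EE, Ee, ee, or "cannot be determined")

Ee

From phenotype alone, IV-2 is EE or Ee.
IV-2 is unaffected so carries E and received e from III-2 (ee), so IV-2 is Ee.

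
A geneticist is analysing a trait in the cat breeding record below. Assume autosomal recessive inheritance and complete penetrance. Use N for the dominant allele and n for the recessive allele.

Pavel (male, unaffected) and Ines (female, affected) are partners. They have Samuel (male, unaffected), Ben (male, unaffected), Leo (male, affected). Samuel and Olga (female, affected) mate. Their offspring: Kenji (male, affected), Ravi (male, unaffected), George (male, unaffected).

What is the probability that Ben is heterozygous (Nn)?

1

Ben is unaffected so carries N and received n from Ines (nn), so Ben is Nn, giving P(Nn) = 1.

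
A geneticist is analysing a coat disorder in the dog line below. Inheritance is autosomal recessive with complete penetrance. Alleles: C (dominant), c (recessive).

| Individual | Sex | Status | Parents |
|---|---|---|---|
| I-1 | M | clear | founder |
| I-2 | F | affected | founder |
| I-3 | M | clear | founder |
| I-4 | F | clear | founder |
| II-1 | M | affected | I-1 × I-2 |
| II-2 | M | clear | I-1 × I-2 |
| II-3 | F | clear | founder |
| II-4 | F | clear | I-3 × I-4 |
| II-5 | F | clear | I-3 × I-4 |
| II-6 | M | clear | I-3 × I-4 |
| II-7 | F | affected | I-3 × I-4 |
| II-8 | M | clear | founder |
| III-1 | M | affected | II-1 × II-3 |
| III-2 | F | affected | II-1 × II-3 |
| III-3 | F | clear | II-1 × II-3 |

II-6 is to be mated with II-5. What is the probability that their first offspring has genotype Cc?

4/9

I-3 is clear so carries C and passed c to II-7 (cc), so I-3 is Cc.
I-4 is clear so carries C and passed c to II-7 (cc), so I-4 is Cc.
II-6 is a clear offspring of I-3 (Cc) × I-4 (Cc), whose cross gives 1/4 CC : 1/2 Cc : 1/4 cc; conditioning on being clear, II-6 is CC with probability 1/3, Cc with probability 2/3.
II-5 is a clear offspring of I-3 (Cc) × I-4 (Cc), whose cross gives 1/4 CC : 1/2 Cc : 1/4 cc; conditioning on being clear, II-5 is CC with probability 1/3, Cc with probability 2/3.
Summing over parental genotype combinations, P(offspring has genotype Cc) = 2/9·1/2 + 2/9·1/2 + 4/9·1/2 = 4/9.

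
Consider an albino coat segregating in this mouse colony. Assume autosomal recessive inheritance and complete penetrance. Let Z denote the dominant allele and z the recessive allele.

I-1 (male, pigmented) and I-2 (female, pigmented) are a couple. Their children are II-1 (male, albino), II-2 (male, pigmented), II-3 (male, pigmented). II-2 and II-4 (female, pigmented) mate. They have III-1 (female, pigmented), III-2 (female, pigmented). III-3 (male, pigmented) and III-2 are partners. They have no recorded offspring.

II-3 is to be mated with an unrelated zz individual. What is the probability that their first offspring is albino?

I-1 is pigmented so carries Z and passed z to II-1 (zz), so I-1 is Zz.
I-2 is pigmented so carries Z and passed z to II-1 (zz), so I-2 is Zz.
II-3 is a pigmented offspring of I-1 (Zz) × I-2 (Zz), whose cross gives 1/4 ZZ : 1/2 Zz : 1/4 zz; conditioning on being pigmented, II-3 is ZZ with probability 1/3, Zz with probability 2/3.
Summing over parental genotype combinations, P(offspring is albino) = 2/3·1/2 = 1/3.

1/3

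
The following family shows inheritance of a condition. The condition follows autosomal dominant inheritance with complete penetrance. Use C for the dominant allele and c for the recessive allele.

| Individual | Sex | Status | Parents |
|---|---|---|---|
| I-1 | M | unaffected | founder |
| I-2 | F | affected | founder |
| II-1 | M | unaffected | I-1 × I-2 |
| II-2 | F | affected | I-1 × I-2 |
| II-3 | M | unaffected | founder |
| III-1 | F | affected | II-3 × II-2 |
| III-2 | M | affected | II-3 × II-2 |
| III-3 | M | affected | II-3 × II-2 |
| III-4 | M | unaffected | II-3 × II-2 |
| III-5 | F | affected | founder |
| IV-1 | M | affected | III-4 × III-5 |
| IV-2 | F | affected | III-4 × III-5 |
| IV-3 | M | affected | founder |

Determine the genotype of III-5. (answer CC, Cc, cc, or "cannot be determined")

cannot be determined

III-5's phenotype allows CC or Cc, and no parent or child forces a single allele at both positions; consistent genotype assignments exist with III-5 as CC or Cc.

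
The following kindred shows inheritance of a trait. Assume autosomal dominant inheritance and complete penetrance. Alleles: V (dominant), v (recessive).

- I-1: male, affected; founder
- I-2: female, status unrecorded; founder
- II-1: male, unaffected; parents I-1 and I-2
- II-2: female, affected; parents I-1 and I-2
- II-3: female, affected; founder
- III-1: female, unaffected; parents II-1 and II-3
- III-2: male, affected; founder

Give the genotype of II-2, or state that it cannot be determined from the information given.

cannot be determined

II-2's phenotype allows VV or Vv, and no parent or child forces a single allele at both positions; consistent genotype assignments exist with II-2 as VV or Vv.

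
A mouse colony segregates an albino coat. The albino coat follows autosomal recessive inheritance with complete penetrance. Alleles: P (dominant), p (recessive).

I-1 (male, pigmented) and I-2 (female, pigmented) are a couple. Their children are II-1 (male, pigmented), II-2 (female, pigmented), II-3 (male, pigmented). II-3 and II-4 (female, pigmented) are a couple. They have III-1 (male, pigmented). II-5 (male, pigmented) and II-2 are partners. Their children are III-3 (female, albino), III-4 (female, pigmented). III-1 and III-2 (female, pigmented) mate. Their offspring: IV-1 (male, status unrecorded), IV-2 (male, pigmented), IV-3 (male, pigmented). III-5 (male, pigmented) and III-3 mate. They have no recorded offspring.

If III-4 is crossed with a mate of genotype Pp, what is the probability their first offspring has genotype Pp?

II-5 is pigmented so carries P and passed p to III-3 (pp), so II-5 is Pp.
II-2 is pigmented so carries P and passed p to III-3 (pp), so II-2 is Pp.
III-4 is a pigmented offspring of II-5 (Pp) × II-2 (Pp), whose cross gives 1/4 PP : 1/2 Pp : 1/4 pp; conditioning on being pigmented, III-4 is PP with probability 1/3, Pp with probability 2/3.
Summing over parental genotype combinations, P(offspring has genotype Pp) = 1/3·1/2 + 2/3·1/2 = 1/2.

1/2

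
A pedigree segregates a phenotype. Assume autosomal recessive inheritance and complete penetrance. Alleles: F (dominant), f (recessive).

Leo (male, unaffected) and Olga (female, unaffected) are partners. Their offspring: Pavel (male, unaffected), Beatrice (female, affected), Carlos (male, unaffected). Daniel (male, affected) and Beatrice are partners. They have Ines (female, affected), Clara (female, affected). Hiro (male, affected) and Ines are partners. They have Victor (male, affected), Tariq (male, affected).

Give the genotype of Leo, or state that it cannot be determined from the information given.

Ff

From phenotype alone, Leo is FF or Ff.
Leo is unaffected so carries F and passed f to Beatrice (ff), so Leo is Ff.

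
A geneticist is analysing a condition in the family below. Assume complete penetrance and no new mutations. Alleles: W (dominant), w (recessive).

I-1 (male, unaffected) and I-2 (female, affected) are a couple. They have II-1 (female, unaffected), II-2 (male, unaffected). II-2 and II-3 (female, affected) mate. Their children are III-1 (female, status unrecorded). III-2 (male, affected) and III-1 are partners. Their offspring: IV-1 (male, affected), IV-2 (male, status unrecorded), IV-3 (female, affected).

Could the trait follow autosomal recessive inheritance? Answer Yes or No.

Yes

A consistent assignment under autosomal recessive exists: I-1 WW, I-2 ww, II-1 Ww, II-2 Ww, II-3 ww, III-1 Ww, III-2 ww, IV-1 ww, IV-2 Ww, IV-3 ww.
In this assignment every recorded phenotype matches its genotype and every non-founder's genotype is obtainable from its parents' genotypes, so the pedigree is consistent.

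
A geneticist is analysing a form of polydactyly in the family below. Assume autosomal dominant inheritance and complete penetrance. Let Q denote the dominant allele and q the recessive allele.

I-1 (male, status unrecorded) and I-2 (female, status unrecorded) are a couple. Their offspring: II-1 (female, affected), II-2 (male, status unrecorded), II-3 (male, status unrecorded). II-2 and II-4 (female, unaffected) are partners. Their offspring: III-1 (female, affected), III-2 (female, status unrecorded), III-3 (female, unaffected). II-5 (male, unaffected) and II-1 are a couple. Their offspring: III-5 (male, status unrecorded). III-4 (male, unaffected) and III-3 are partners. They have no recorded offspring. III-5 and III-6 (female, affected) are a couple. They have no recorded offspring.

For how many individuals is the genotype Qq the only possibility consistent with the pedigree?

Obligate heterozygotes: II-2 passed Q to III-1 (Qq, whose q came from II-4) and passed q to III-3 (qq), so II-2 is Qq; III-1 is affected so carries Q and received q from II-4 (qq), so III-1 is Qq.
Every other individual is either homozygous by phenotype or has at least one consistent homozygous assignment, so the count is 2.

2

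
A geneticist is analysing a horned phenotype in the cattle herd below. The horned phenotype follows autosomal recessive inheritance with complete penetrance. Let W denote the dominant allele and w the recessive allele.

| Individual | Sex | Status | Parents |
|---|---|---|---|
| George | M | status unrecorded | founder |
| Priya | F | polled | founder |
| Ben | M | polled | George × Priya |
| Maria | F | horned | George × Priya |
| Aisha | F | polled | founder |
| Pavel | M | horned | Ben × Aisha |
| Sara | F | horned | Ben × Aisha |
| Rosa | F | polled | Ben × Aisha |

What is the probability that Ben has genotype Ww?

Ben is polled so carries W and passed w to Pavel (ww), so Ben is Ww, giving P(Ww) = 1.

1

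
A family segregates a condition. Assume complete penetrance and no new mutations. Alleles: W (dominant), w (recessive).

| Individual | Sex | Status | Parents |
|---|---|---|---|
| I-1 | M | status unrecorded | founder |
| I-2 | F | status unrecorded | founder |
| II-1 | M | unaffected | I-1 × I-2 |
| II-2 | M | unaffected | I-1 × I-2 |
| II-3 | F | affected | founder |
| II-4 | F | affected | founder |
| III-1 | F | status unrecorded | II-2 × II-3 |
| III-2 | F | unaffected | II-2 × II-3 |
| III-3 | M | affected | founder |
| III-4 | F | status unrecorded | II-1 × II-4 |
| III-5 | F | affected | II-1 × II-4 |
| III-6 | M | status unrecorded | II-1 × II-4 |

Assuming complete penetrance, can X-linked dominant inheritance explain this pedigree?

Yes

A consistent assignment under X-linked dominant exists: I-1 X^W Y, I-2 X^W X^w, II-1 X^w Y, II-2 X^w Y, II-3 X^W X^w, II-4 X^W X^W, III-1 X^W X^w, III-2 X^w X^w, III-3 X^W Y, III-4 X^W X^w, III-5 X^W X^w, III-6 X^W Y.
In this assignment every recorded phenotype matches its genotype and every non-founder's genotype is obtainable from its parents' genotypes, so the pedigree is consistent.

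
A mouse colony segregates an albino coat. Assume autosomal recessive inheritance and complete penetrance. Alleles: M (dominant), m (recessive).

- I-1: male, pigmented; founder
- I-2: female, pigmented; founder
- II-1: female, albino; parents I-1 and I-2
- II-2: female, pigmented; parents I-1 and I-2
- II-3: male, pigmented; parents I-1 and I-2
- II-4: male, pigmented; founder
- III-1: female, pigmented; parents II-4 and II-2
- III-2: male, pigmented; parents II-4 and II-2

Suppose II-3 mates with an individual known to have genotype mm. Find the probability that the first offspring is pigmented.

2/3

I-1 is pigmented so carries M and passed m to II-1 (mm), so I-1 is Mm.
I-2 is pigmented so carries M and passed m to II-1 (mm), so I-2 is Mm.
II-3 is a pigmented offspring of I-1 (Mm) × I-2 (Mm), whose cross gives 1/4 MM : 1/2 Mm : 1/4 mm; conditioning on being pigmented, II-3 is MM with probability 1/3, Mm with probability 2/3.
Summing over parental genotype combinations, P(offspring is pigmented) = 1/3·1 + 2/3·1/2 = 2/3.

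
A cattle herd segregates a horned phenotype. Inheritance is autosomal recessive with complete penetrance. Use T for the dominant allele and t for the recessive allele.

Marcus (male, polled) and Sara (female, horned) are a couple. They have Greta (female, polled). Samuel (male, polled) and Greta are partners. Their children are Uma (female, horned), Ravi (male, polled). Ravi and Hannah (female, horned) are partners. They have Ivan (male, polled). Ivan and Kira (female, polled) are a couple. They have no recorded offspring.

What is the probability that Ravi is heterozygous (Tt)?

Samuel is polled so carries T and passed t to Uma (tt), so Samuel is Tt.
Greta is polled so carries T and received t from Sara (tt), so Greta is Tt.
Their cross gives offspring ratios 1/4 TT : 1/2 Tt : 1/4 tt. Conditioning on Ravi being polled, P(Tt) = 1/2 / 3/4 = 2/3 before taking Ravi's own offspring into account.
Hannah is horned, so Hannah is tt.
Now use Ravi's offspring. Probability of each recorded status — polled son Ivan: 1/2 if Ravi is Tt, 1 if TT.
Bayes: P(Tt) = 2/3·1/2 / (2/3·1/2 + 1/3·1) = 1/2.

1/2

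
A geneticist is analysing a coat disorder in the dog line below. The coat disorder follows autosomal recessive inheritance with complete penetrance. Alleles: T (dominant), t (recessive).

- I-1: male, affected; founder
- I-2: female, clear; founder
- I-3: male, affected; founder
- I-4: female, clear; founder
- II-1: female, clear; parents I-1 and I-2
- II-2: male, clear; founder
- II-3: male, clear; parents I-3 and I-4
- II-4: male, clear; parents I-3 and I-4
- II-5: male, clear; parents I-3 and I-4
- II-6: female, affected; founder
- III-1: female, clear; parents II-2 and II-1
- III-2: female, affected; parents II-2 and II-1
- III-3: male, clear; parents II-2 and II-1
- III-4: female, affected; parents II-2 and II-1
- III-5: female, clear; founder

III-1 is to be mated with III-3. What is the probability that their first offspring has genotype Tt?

4/9

II-2 is clear so carries T and passed t to III-2 (tt), so II-2 is Tt.
II-1 is clear so carries T and received t from I-1 (tt), so II-1 is Tt.
III-1 is a clear offspring of II-2 (Tt) × II-1 (Tt), whose cross gives 1/4 TT : 1/2 Tt : 1/4 tt; conditioning on being clear, III-1 is TT with probability 1/3, Tt with probability 2/3.
III-3 is a clear offspring of II-2 (Tt) × II-1 (Tt), whose cross gives 1/4 TT : 1/2 Tt : 1/4 tt; conditioning on being clear, III-3 is TT with probability 1/3, Tt with probability 2/3.
Summing over parental genotype combinations, P(offspring has genotype Tt) = 2/9·1/2 + 2/9·1/2 + 4/9·1/2 = 4/9.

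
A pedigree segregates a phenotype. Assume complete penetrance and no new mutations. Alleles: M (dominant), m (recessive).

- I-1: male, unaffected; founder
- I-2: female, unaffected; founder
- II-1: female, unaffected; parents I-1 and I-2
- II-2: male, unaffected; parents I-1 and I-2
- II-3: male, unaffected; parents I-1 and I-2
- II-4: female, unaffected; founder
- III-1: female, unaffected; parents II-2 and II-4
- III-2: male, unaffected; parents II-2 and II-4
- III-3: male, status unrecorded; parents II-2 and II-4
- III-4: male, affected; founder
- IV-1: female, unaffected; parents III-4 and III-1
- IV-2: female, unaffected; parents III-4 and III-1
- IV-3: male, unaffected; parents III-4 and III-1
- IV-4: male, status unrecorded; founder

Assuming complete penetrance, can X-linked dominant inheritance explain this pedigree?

No

Under X-linked dominant, IV-1 (unaffected, female) cannot arise from III-4 (affected) × III-1 (unaffected).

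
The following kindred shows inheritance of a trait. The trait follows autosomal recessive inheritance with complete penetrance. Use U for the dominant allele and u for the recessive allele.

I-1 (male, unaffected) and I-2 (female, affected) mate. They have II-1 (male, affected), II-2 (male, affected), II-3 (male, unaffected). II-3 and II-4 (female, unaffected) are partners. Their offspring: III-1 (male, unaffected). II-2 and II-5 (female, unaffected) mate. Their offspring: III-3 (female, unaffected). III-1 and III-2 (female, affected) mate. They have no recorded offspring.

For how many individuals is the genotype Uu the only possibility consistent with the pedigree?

3

Obligate heterozygotes: I-1 is unaffected so carries U and passed u to II-1 (uu), so I-1 is Uu; II-3 is unaffected so carries U and received u from I-2 (uu), so II-3 is Uu; III-3 is unaffected so carries U and received u from II-2 (uu), so III-3 is Uu.
Every other individual is either homozygous by phenotype or has at least one consistent homozygous assignment, so the count is 3.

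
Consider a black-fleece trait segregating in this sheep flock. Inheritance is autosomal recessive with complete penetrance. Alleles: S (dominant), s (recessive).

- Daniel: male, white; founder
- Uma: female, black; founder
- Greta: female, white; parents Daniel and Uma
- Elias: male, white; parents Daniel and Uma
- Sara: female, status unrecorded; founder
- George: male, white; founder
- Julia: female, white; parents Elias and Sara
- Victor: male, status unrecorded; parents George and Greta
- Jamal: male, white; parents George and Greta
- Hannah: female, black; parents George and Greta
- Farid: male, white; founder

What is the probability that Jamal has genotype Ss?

2/3

George is white so carries S and passed s to Hannah (ss), so George is Ss.
Greta is white so carries S and received s from Uma (ss), so Greta is Ss.
Their cross gives offspring ratios 1/4 SS : 1/2 Ss : 1/4 ss. Conditioning on Jamal being white, P(Ss) = 1/2 / 3/4 = 2/3.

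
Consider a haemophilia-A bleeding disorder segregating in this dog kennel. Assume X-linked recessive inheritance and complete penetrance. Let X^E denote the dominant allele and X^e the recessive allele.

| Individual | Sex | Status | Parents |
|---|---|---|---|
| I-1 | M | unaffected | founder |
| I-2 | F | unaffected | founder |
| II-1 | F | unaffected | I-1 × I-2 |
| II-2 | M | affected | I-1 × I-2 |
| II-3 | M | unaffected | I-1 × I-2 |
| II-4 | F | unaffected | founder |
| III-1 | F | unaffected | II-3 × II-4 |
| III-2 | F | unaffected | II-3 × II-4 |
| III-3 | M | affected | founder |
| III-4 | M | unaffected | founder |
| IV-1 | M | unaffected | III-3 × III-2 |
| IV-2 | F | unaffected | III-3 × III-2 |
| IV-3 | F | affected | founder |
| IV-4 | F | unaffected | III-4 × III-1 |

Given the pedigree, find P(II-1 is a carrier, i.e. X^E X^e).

1/2

I-1 is unaffected, so I-1 is X^E Y.
I-2 is unaffected so carries E and passed e to II-2 (X^e Y), so I-2 is X^E X^e.
Their cross gives offspring ratios 1/2 X^E X^E : 1/2 X^E X^e. Conditioning on II-1 being unaffected, P(X^E X^e) = 1/2 / 1 = 1/2.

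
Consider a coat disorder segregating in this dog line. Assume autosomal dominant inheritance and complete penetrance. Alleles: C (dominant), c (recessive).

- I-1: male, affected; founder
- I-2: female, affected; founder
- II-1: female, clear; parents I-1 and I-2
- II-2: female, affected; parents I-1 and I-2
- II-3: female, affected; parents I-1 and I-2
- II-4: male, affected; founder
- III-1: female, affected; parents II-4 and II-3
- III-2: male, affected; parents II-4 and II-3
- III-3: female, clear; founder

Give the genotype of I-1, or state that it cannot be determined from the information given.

From phenotype alone, I-1 is CC or Cc.
I-1 is affected so carries C and passed c to II-1 (cc), so I-1 is Cc.

Cc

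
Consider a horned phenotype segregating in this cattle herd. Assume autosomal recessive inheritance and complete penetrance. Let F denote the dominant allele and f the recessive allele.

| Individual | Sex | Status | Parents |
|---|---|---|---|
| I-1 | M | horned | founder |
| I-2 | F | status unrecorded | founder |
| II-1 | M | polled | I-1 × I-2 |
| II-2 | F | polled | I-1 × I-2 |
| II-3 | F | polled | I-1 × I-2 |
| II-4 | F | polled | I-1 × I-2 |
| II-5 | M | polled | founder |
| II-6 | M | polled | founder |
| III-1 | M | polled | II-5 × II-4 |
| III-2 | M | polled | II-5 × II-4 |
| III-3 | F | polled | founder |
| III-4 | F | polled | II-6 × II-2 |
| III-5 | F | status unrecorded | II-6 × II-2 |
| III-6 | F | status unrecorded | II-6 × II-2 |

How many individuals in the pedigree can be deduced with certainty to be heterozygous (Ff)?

Obligate heterozygotes: II-1 is polled so carries F and received f from I-1 (ff), so II-1 is Ff; II-2 is polled so carries F and received f from I-1 (ff), so II-2 is Ff; II-3 is polled so carries F and received f from I-1 (ff), so II-3 is Ff; II-4 is polled so carries F and received f from I-1 (ff), so II-4 is Ff.
Every other individual is either homozygous by phenotype or has at least one consistent homozygous assignment, so the count is 4.

4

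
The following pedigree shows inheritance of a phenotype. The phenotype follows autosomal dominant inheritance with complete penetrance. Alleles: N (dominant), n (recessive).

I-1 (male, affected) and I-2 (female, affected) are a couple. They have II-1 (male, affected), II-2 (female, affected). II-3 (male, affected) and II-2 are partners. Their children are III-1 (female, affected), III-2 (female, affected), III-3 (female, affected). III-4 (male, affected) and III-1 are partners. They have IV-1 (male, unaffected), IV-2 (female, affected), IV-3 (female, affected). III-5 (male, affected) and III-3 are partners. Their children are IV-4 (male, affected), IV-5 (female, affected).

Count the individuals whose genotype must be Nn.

2

Obligate heterozygotes: III-1 is affected so carries N and passed n to IV-1 (nn), so III-1 is Nn; III-4 is affected so carries N and passed n to IV-1 (nn), so III-4 is Nn.
Every other individual is either homozygous by phenotype or has at least one consistent homozygous assignment, so the count is 2.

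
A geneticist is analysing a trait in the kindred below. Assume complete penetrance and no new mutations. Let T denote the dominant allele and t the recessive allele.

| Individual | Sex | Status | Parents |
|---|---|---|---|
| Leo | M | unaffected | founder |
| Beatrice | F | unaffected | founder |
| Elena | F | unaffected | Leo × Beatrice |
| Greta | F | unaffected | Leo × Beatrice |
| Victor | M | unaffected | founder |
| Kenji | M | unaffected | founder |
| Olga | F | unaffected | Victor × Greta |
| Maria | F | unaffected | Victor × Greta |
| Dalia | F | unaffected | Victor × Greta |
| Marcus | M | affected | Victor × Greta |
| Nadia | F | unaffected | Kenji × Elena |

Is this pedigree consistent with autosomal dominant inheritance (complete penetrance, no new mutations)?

No

Under autosomal dominant, Marcus (affected, male) cannot arise from Victor (unaffected) × Greta (unaffected).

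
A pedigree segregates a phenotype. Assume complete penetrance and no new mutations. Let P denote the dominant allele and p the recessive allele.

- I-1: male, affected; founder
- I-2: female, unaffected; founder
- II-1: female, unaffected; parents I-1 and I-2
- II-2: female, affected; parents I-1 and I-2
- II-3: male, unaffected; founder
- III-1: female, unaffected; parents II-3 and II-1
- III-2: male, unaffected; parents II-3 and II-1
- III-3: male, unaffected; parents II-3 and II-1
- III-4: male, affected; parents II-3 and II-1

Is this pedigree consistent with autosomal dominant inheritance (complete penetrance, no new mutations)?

Under autosomal dominant, III-4 (affected, male) cannot arise from II-3 (unaffected) × II-1 (unaffected).

No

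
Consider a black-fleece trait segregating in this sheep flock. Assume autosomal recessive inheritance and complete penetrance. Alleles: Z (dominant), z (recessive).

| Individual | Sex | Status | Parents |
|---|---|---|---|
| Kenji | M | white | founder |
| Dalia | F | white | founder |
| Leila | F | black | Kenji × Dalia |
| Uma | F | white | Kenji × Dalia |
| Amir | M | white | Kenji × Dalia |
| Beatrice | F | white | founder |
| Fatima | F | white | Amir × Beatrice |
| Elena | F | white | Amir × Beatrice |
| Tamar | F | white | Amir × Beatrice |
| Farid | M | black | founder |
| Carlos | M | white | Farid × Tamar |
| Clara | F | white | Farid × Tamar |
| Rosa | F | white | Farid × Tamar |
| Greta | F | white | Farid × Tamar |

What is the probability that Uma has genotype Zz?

2/3

Kenji is white so carries Z and passed z to Leila (zz), so Kenji is Zz.
Dalia is white so carries Z and passed z to Leila (zz), so Dalia is Zz.
Their cross gives offspring ratios 1/4 ZZ : 1/2 Zz : 1/4 zz. Conditioning on Uma being white, P(Zz) = 1/2 / 3/4 = 2/3.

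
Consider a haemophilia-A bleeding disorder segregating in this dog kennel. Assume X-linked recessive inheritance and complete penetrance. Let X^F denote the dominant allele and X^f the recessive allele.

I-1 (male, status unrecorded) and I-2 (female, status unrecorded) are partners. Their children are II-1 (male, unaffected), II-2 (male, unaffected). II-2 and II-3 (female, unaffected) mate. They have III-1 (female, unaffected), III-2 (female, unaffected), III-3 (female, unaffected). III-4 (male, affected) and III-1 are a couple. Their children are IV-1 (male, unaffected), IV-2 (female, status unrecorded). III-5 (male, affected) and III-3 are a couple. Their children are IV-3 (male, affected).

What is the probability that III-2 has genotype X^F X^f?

II-2 is unaffected, so II-2 is X^F Y.
II-3 is unaffected so carries F and passed f to III-3 (X^F X^f, whose F came from II-2), so II-3 is X^F X^f.
Their cross gives offspring ratios 1/2 X^F X^F : 1/2 X^F X^f. Conditioning on III-2 being unaffected, P(X^F X^f) = 1/2 / 1 = 1/2.

1/2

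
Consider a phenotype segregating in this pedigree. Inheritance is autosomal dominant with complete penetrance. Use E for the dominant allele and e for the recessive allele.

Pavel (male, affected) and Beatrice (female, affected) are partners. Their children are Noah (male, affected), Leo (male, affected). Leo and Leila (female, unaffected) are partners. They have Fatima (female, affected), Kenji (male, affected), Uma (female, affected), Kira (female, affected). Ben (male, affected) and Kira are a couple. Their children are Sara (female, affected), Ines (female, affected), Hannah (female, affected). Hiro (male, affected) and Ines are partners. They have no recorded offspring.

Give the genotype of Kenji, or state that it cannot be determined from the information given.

Ee

From phenotype alone, Kenji is EE or Ee.
Kenji is affected so carries E and received e from Leila (ee), so Kenji is Ee.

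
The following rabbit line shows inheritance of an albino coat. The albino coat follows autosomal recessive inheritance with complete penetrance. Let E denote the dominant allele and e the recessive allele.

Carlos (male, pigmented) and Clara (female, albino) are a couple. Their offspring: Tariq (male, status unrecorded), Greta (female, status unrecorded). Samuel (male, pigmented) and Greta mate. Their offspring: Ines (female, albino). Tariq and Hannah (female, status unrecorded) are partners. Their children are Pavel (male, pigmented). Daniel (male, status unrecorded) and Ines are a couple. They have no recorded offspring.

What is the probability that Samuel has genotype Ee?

Samuel is pigmented so carries E and passed e to Ines (ee), so Samuel is Ee, giving P(Ee) = 1.

1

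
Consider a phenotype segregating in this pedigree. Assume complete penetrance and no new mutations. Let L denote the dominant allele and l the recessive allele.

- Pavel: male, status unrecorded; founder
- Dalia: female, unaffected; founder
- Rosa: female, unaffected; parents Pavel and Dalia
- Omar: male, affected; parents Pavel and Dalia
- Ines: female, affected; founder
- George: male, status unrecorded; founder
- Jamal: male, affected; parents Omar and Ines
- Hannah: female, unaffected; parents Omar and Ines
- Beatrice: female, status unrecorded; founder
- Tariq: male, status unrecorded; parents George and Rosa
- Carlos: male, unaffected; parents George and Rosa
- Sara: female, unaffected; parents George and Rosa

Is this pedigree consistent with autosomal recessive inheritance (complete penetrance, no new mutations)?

Under autosomal recessive, Hannah (unaffected, female) cannot arise from Omar (affected) × Ines (affected).

No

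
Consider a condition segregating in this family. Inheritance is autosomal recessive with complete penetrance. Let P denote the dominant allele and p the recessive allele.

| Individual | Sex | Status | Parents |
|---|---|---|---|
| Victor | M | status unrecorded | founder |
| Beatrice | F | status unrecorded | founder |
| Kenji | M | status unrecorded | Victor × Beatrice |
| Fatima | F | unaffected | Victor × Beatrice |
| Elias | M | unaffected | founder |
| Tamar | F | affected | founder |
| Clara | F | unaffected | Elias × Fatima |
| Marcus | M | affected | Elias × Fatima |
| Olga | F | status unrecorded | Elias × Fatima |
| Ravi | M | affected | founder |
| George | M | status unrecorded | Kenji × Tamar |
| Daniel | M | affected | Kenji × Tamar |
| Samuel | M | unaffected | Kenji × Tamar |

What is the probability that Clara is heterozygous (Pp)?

Elias is unaffected so carries P and passed p to Marcus (pp), so Elias is Pp.
Fatima is unaffected so carries P and passed p to Marcus (pp), so Fatima is Pp.
Their cross gives offspring ratios 1/4 PP : 1/2 Pp : 1/4 pp. Conditioning on Clara being unaffected, P(Pp) = 1/2 / 3/4 = 2/3.

2/3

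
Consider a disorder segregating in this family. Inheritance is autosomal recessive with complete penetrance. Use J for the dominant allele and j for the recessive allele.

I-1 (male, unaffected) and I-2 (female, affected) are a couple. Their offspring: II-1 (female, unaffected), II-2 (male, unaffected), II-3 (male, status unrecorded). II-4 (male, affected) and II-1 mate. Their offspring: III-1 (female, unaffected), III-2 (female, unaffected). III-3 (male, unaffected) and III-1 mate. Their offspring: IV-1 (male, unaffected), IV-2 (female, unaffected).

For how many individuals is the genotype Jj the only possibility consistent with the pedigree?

4

Obligate heterozygotes: II-1 is unaffected so carries J and received j from I-2 (jj), so II-1 is Jj; II-2 is unaffected so carries J and received j from I-2 (jj), so II-2 is Jj; III-1 is unaffected so carries J and received j from II-4 (jj), so III-1 is Jj; III-2 is unaffected so carries J and received j from II-4 (jj), so III-2 is Jj.
Every other individual is either homozygous by phenotype or has at least one consistent homozygous assignment, so the count is 4.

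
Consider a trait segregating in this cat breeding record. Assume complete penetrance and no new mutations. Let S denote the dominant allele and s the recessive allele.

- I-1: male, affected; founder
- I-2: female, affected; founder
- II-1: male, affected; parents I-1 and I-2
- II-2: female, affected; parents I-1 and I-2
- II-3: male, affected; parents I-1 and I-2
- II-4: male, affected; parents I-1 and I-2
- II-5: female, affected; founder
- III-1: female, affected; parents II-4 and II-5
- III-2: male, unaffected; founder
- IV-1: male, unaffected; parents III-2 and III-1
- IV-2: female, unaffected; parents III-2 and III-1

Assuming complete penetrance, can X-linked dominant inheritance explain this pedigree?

A consistent assignment under X-linked dominant exists: I-1 X^S Y, I-2 X^S X^S, II-1 X^S Y, II-2 X^S X^S, II-3 X^S Y, II-4 X^S Y, II-5 X^S X^s, III-1 X^S X^s, III-2 X^s Y, IV-1 X^s Y, IV-2 X^s X^s.
In this assignment every recorded phenotype matches its genotype and every non-founder's genotype is obtainable from its parents' genotypes, so the pedigree is consistent.

Yes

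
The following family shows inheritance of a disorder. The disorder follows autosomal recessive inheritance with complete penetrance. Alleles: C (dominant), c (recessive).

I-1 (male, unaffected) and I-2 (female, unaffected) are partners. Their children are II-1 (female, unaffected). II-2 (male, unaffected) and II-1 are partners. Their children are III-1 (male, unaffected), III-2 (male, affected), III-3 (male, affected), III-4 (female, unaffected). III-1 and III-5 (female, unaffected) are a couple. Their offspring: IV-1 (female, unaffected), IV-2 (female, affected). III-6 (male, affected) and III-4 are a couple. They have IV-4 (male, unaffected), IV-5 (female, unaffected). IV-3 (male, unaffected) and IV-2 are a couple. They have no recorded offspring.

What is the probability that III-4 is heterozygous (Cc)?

1/3

II-2 is unaffected so carries C and passed c to III-2 (cc), so II-2 is Cc.
II-1 is unaffected so carries C and passed c to III-2 (cc), so II-1 is Cc.
Their cross gives offspring ratios 1/4 CC : 1/2 Cc : 1/4 cc. Conditioning on III-4 being unaffected, P(Cc) = 1/2 / 3/4 = 2/3 before taking III-4's own offspring into account.
III-6 is affected, so III-6 is cc.
Now use III-4's offspring. Probability of each recorded status — unaffected son IV-4: 1/2 if III-4 is Cc, 1 if CC; unaffected daughter IV-5: 1/2 if III-4 is Cc, 1 if CC.
Bayes: P(Cc) = 2/3·1/4 / (2/3·1/4 + 1/3·1) = 1/3.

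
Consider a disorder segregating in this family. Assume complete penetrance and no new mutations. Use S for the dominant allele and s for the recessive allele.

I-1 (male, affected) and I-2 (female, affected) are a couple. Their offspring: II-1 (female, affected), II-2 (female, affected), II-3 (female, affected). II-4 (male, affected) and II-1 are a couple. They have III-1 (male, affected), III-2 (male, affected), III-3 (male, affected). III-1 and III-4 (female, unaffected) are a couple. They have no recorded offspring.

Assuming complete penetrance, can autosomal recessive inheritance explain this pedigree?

Yes

A consistent assignment under autosomal recessive exists: I-1 ss, I-2 ss, II-1 ss, II-2 ss, II-3 ss, II-4 ss, III-1 ss, III-2 ss, III-3 ss, III-4 SS.
In this assignment every recorded phenotype matches its genotype and every non-founder's genotype is obtainable from its parents' genotypes, so the pedigree is consistent.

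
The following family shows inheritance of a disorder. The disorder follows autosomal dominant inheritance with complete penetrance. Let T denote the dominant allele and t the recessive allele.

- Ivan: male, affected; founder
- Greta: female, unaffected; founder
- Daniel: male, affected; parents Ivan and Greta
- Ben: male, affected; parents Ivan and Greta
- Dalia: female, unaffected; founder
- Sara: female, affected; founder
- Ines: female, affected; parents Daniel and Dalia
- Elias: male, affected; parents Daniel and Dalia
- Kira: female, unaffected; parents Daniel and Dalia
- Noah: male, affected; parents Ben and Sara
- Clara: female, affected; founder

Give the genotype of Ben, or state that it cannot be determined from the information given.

Tt

From phenotype alone, Ben is TT or Tt.
Ben is affected so carries T and received t from Greta (tt), so Ben is Tt.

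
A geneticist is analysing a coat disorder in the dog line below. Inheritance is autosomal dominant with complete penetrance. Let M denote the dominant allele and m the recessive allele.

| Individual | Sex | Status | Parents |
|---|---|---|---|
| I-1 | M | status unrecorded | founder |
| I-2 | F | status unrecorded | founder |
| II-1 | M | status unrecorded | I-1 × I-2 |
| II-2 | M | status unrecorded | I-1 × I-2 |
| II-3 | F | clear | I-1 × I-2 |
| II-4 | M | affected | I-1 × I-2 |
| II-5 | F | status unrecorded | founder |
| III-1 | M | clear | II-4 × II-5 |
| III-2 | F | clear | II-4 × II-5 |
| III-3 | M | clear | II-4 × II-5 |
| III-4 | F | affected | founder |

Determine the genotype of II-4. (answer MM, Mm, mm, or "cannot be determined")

From phenotype alone, II-4 is MM or Mm.
II-4 is affected so carries M and passed m to III-1 (mm), so II-4 is Mm.

Mm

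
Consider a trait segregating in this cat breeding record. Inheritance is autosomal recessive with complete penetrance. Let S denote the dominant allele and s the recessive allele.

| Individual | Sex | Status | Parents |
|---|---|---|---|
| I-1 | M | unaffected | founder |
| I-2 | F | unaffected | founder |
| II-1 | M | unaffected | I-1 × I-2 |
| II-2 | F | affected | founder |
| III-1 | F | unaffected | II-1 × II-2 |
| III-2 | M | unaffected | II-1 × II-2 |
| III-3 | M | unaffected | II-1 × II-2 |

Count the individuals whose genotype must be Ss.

3

Obligate heterozygotes: III-1 is unaffected so carries S and received s from II-2 (ss), so III-1 is Ss; III-2 is unaffected so carries S and received s from II-2 (ss), so III-2 is Ss; III-3 is unaffected so carries S and received s from II-2 (ss), so III-3 is Ss.
Every other individual is either homozygous by phenotype or has at least one consistent homozygous assignment, so the count is 3.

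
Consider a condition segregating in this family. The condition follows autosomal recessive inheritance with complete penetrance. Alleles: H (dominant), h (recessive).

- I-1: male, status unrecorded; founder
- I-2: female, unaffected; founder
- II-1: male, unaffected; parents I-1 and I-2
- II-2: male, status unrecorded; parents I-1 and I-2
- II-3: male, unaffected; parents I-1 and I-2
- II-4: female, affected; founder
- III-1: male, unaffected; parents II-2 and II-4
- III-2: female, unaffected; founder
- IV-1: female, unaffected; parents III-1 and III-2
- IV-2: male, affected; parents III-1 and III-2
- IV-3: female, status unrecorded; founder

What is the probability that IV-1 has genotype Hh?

2/3

III-1 is unaffected so carries H and received h from II-4 (hh), so III-1 is Hh.
III-2 is unaffected so carries H and passed h to IV-2 (hh), so III-2 is Hh.
Their cross gives offspring ratios 1/4 HH : 1/2 Hh : 1/4 hh. Conditioning on IV-1 being unaffected, P(Hh) = 1/2 / 3/4 = 2/3.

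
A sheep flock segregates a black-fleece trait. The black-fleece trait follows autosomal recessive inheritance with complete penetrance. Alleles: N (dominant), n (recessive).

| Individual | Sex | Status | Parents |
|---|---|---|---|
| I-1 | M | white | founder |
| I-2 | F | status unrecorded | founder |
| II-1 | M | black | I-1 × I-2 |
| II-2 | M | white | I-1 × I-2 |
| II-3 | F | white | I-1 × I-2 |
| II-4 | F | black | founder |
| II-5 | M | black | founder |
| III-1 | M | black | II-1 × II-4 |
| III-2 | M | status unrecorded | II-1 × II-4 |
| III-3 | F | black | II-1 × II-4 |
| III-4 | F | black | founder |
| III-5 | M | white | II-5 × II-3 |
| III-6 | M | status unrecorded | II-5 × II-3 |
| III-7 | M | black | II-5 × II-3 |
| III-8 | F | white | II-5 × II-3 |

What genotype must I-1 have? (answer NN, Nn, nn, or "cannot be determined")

Nn

From phenotype alone, I-1 is NN or Nn.
I-1 is white so carries N and passed n to II-1 (nn), so I-1 is Nn.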